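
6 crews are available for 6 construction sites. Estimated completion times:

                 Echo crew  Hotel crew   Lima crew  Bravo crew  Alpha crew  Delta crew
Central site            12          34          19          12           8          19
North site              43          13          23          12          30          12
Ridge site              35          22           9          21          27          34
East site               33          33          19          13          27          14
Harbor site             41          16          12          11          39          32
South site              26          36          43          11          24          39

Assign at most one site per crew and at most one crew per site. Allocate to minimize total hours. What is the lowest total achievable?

Optimal: Echo crew→South site (26 hours), Hotel crew→North site (13 hours), Lima crew→Ridge site (9 hours), Bravo crew→Harbor site (11 hours), Alpha crew→Central site (8 hours), Delta crew→East site (14 hours) — total 26+13+9+11+8+14 = 81 hours.
Column-greedy (each site in turn goes to its cheapest remaining crew) gives 85 hours, worse by 4.
Checked against all permutations: 81 hours is optimal.

Minimum total: 81 hours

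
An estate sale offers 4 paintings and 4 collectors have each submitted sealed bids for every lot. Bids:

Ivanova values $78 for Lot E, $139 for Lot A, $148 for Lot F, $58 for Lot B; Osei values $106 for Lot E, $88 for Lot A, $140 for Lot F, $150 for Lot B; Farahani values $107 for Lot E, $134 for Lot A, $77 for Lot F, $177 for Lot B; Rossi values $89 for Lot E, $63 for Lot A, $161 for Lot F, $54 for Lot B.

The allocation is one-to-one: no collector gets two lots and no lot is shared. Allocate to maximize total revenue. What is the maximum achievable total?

Optimal: Ivanova→Lot A ($139), Osei→Lot E ($106), Farahani→Lot B ($177), Rossi→Lot F ($161) — total 139+106+177+161 = $583.
Next-best assignment: Ivanova→Lot A, Osei→Lot B, Farahani→Lot E, Rossi→Lot F = $557.

Max total: $583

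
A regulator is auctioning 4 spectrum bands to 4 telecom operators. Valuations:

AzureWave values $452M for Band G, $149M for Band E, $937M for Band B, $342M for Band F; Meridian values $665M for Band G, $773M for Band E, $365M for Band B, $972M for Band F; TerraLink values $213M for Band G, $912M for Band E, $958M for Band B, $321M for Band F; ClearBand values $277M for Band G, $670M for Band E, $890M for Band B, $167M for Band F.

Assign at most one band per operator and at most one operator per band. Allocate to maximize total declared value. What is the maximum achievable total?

Optimal: AzureWave→Band G ($452M), Meridian→Band F ($972M), TerraLink→Band E ($912M), ClearBand→Band B ($890M) — total 452+972+912+890 = $3226M.
Column-greedy (each band in turn goes to its best remaining operator) gives $2681M, worse by 545.
Every other assignment is strictly worse.

Max total: $3226M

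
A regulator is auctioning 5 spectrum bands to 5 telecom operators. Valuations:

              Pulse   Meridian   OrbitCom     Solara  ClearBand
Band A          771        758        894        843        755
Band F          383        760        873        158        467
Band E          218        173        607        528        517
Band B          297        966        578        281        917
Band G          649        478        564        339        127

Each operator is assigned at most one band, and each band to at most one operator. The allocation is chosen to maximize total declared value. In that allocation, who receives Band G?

Pulse receives Band G.

Treat this as an assignment problem: match each operator to one band.
Optimal: Pulse→Band G ($649M), Meridian→Band B ($966M), OrbitCom→Band F ($873M), Solara→Band A ($843M), ClearBand→Band E ($517M) — total 649+966+873+843+517 = $3848M.
Row-greedy (each operator in turn takes its best remaining band) gives $3265M, worse by 583.
Next-best assignment: Pulse→Band G, Meridian→Band F, OrbitCom→Band E, Solara→Band A, ClearBand→Band B = $3776M.
Pulse's own top band is Band A ($771M), but forcing Pulse→Band A and reassigning the rest optimally gives only $3567M — worse by 281.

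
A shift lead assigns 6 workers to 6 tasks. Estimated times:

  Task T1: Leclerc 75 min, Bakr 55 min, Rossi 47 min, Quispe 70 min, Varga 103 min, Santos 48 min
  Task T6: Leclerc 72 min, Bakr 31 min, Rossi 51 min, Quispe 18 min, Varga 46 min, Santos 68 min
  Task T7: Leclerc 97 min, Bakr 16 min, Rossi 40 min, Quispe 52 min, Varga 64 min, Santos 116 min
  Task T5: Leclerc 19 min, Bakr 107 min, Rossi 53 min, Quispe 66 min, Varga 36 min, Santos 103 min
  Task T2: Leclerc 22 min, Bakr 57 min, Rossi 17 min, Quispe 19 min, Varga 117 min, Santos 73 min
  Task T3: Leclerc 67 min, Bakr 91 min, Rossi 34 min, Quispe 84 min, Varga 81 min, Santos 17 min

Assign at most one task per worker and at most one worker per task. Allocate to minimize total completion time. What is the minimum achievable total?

Treat this as an assignment problem: match each worker to one task.
Optimal: Leclerc→Task T2 (22 min), Bakr→Task T7 (16 min), Rossi→Task T1 (47 min), Quispe→Task T6 (18 min), Varga→Task T5 (36 min), Santos→Task T3 (17 min) — total 22+16+47+18+36+17 = 156 min.
Row-greedy (each worker in turn takes its cheapest remaining task) gives 199 min, worse by 43.
Next-best assignment: Leclerc→Task T5, Bakr→Task T7, Rossi→Task T1, Quispe→Task T2, Varga→Task T6, Santos→Task T3 = 164 min.

Minimum total: 156 min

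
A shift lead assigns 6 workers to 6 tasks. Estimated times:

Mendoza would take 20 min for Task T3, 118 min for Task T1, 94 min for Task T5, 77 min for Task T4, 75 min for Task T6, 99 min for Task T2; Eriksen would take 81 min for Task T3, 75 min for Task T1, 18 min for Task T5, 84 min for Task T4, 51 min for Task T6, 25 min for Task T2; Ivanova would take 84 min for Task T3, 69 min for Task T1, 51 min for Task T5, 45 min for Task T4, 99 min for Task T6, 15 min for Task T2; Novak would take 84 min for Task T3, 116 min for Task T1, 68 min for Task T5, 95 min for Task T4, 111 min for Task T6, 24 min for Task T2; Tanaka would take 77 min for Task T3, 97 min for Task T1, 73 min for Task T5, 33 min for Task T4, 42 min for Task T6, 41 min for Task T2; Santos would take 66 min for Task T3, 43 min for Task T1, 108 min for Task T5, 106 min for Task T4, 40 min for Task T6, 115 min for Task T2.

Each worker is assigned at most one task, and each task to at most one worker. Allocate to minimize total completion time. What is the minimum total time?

Optimal: Mendoza→Task T3 (20 min), Eriksen→Task T5 (18 min), Ivanova→Task T4 (45 min), Novak→Task T2 (24 min), Tanaka→Task T6 (42 min), Santos→Task T1 (43 min) — total 20+18+45+24+42+43 = 192 min.
Min-entry greedy (repeatedly take the single cheapest remaining cell) gives 242 min, worse by 50.
Next-best assignment: Mendoza→Task T3, Eriksen→Task T5, Ivanova→Task T1, Novak→Task T2, Tanaka→Task T4, Santos→Task T6 = 204 min.

Minimum total: 192 min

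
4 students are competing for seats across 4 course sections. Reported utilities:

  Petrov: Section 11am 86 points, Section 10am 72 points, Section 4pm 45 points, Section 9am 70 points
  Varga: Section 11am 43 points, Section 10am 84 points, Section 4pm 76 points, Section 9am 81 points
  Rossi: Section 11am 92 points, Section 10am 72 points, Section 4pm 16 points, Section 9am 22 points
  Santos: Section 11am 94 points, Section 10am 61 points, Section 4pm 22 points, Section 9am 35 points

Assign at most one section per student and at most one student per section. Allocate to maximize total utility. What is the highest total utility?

Optimal: Petrov→Section 9am (70 points), Varga→Section 4pm (76 points), Rossi→Section 10am (72 points), Santos→Section 11am (94 points) — total 70+76+72+94 = 312 points.
Max-entry greedy (repeatedly take the single best remaining cell) gives 264 points, worse by 48.
Every other assignment is strictly worse.

Maximum total: 312 points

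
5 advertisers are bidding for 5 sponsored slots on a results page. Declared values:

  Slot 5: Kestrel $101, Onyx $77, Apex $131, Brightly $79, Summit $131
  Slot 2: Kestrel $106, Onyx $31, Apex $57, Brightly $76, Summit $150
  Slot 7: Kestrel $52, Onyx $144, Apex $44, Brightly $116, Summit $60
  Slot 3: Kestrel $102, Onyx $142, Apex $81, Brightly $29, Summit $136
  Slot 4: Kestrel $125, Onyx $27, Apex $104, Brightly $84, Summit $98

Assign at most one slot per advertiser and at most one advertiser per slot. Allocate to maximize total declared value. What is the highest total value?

This is a one-to-one assignment (maximum-weight bipartite matching).
Optimal: Kestrel→Slot 4 ($125), Onyx→Slot 3 ($142), Apex→Slot 5 ($131), Brightly→Slot 7 ($116), Summit→Slot 2 ($150) — total 125+142+131+116+150 = $664.

Max total: $664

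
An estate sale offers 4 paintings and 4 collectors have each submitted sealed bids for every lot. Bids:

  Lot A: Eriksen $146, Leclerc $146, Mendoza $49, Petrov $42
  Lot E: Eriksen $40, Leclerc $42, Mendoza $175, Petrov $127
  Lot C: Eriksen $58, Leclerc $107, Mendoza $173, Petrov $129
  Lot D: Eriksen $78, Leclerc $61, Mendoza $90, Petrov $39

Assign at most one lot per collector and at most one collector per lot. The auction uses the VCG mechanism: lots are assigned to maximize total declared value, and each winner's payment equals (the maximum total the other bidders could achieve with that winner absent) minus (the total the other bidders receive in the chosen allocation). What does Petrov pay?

Efficient allocation: Eriksen→Lot D ($78), Leclerc→Lot A ($146), Mendoza→Lot E ($175), Petrov→Lot C ($129); total welfare W = $528.
Petrov receives Lot C at value $129, so the others get W − 129 = $399.
Without Petrov: best allocation of the remaining 3 bidders over all 4 lots is Eriksen→Lot A ($146), Leclerc→Lot C ($107), Mendoza→Lot E ($175), total $428.
VCG payment = (others' best without Petrov) − (others' welfare with Petrov) = 428 − 399 = $29.

Petrov pays $29.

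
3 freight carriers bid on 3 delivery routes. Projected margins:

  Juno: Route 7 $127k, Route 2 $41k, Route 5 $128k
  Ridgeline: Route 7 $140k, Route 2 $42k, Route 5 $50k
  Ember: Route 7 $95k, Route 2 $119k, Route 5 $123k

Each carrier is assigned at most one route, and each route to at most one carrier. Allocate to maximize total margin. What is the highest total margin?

Maximum total: $387k

Optimal: Juno→Route 5 ($128k), Ridgeline→Route 7 ($140k), Ember→Route 2 ($119k) — total 128+140+119 = $387k.
Next-best assignment: Juno→Route 2, Ridgeline→Route 7, Ember→Route 5 = $304k.
Swapping Ember↔Juno (Ember→Route 5 $123k, Juno→Route 2 $41k) loses 83.
No other one-to-one assignment exceeds $387k.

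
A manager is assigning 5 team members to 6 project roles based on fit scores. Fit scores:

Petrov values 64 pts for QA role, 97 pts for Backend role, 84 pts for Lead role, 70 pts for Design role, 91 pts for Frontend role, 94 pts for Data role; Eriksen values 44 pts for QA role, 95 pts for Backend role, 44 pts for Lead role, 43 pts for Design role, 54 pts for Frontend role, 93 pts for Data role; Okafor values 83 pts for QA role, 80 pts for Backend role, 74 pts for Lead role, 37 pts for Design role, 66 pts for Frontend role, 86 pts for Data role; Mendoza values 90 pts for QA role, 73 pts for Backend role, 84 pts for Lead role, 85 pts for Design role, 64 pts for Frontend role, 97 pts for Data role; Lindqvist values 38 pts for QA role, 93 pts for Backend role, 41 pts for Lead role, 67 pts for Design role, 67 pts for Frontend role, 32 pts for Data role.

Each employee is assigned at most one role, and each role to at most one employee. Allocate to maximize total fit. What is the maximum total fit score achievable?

Maximum total: 445 pts

Optimal: Petrov→Frontend role (91 pts), Eriksen→Data role (93 pts), Okafor→QA role (83 pts), Mendoza→Design role (85 pts), Lindqvist→Backend role (93 pts) — total 91+93+83+85+93 = 445 pts.
Column-greedy (each role in turn goes to its best remaining employee) gives 382 pts, worse by 63.
Next-best assignment: Petrov→Frontend role, Eriksen→Data role, Okafor→QA role, Mendoza→Lead role, Lindqvist→Backend role = 444 pts.
Swapping Mendoza↔Lindqvist (Mendoza→Backend role 73 pts, Lindqvist→Design role 67 pts) loses 38.
Checked against all permutations: 445 pts is optimal.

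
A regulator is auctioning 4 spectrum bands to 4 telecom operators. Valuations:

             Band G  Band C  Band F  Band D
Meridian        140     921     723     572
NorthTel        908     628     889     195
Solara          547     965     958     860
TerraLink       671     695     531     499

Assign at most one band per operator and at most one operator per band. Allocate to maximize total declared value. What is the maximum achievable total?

Treat this as an assignment problem: match each operator to one band.
Optimal: Meridian→Band C ($921M), NorthTel→Band F ($889M), Solara→Band D ($860M), TerraLink→Band G ($671M) — total 921+889+860+671 = $3341M.
Row-greedy (each operator in turn takes its best remaining band) gives $3286M, worse by 55.
Every other assignment is strictly worse.

Maximum total: $3341M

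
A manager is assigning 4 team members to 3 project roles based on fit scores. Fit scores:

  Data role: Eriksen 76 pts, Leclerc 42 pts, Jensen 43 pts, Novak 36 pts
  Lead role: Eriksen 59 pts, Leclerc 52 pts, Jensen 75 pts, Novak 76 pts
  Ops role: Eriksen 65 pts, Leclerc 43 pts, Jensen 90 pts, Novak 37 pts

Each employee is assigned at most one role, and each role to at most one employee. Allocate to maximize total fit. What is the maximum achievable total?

Optimal: Eriksen→Data role (76 pts), Novak→Lead role (76 pts), Jensen→Ops role (90 pts) — total 76+76+90 = 242 pts.
Row-greedy (each employee in turn takes its best remaining role) gives 218 pts, worse by 24.
Every other assignment is strictly worse.

Maximum total: 242 pts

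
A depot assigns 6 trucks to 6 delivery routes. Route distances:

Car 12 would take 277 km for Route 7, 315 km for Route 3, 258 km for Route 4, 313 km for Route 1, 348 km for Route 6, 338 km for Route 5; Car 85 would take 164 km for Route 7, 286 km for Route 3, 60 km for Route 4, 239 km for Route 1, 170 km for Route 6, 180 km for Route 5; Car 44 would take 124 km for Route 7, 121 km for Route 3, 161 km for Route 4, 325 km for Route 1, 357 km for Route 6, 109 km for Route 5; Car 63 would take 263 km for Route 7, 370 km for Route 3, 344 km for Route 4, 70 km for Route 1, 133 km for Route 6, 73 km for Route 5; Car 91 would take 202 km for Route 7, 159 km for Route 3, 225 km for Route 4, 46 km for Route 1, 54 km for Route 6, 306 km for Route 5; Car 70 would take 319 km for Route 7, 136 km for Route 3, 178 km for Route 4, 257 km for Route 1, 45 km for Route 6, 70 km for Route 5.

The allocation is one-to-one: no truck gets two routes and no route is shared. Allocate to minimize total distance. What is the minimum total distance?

Min total: 622 km

Optimal: Car 12→Route 7 (277 km), Car 85→Route 4 (60 km), Car 44→Route 3 (121 km), Car 63→Route 5 (73 km), Car 91→Route 1 (46 km), Car 70→Route 6 (45 km) — total 277+60+121+73+46+45 = 622 km.
Column-greedy (each route in turn goes to its cheapest remaining truck) gives 837 km, worse by 215.
Next-best assignment: Car 12→Route 7, Car 85→Route 4, Car 44→Route 3, Car 63→Route 1, Car 91→Route 6, Car 70→Route 5 = 652 km.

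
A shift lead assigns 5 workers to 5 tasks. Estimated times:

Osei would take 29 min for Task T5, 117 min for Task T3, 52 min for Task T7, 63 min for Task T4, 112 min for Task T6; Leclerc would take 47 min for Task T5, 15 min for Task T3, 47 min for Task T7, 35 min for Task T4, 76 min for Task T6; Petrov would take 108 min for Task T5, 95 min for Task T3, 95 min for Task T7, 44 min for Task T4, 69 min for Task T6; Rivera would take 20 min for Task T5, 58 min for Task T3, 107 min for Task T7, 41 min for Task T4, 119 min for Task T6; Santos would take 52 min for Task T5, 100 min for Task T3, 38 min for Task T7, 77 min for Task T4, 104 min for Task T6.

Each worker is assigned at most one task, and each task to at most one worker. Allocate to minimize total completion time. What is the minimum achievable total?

Optimal: Osei→Task T5 (29 min), Leclerc→Task T3 (15 min), Petrov→Task T6 (69 min), Rivera→Task T4 (41 min), Santos→Task T7 (38 min) — total 29+15+69+41+38 = 192 min.
Row-greedy (each worker in turn takes its cheapest remaining task) gives 299 min, worse by 107.
Next-best assignment: Osei→Task T4, Leclerc→Task T3, Petrov→Task T6, Rivera→Task T5, Santos→Task T7 = 205 min.
No other one-to-one assignment undercuts 192 min.

Min total: 192 min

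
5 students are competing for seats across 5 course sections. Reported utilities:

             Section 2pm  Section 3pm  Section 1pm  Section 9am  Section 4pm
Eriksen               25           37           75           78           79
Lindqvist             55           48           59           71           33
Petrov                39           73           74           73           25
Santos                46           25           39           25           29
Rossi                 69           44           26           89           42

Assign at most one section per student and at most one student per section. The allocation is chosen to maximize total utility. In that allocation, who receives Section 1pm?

Lindqvist receives Section 1pm.

This is a one-to-one assignment (maximum-weight bipartite matching).
Optimal: Eriksen→Section 4pm (79 points), Lindqvist→Section 1pm (59 points), Petrov→Section 3pm (73 points), Santos→Section 2pm (46 points), Rossi→Section 9am (89 points) — total 79+59+73+46+89 = 346 points.
Row-greedy (each student in turn takes its best remaining section) gives 314 points, worse by 32.
Checked against all permutations: 346 points is optimal.
Lindqvist's own top section is Section 9am (71 points), but forcing Lindqvist→Section 9am and reassigning the rest optimally gives only 331 points — worse by 15.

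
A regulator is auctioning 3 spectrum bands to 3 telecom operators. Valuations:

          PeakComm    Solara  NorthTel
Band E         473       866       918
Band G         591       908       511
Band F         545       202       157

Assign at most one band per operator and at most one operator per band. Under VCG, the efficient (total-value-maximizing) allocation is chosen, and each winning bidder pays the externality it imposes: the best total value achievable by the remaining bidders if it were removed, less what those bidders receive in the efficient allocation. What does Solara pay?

Efficient allocation: PeakComm→Band F ($545M), Solara→Band G ($908M), NorthTel→Band E ($918M); total welfare W = $2371M.
Solara receives Band G at value $908M, so the others get W − 908 = $1463M.
Without Solara: best allocation of the remaining 2 bidders over all 3 bands is PeakComm→Band G ($591M), NorthTel→Band E ($918M), total $1509M.
VCG payment = (others' best without Solara) − (others' welfare with Solara) = 1509 − 1463 = $46M.

Solara pays $46M.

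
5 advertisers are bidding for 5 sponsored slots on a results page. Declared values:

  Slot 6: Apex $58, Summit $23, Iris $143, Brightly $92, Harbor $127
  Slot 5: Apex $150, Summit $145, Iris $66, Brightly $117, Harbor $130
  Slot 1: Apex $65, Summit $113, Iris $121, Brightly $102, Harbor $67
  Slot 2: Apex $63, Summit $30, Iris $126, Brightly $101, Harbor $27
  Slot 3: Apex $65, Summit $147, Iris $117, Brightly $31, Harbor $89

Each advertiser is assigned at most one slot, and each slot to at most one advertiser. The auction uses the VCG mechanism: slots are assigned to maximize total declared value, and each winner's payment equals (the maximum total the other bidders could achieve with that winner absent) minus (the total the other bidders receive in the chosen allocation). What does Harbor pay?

Harbor pays $17.

Efficient allocation: Apex→Slot 5 ($150), Summit→Slot 3 ($147), Iris→Slot 2 ($126), Brightly→Slot 1 ($102), Harbor→Slot 6 ($127); total welfare W = $652.
Harbor receives Slot 6 at value $127, so the others get W − 127 = $525.
Without Harbor: best allocation of the remaining 4 bidders over all 5 slots is Apex→Slot 5 ($150), Summit→Slot 3 ($147), Iris→Slot 6 ($143), Brightly→Slot 1 ($102), total $542.
VCG payment = (others' best without Harbor) − (others' welfare with Harbor) = 542 − 525 = $17.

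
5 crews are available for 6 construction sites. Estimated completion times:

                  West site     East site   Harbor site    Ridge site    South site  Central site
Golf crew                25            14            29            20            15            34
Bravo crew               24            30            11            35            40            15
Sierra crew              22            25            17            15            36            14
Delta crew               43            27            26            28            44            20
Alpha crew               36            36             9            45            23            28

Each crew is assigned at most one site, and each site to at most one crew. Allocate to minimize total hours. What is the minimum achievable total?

Minimum total: 81 hours

Optimal: Golf crew→South site (15 hours), Bravo crew→Central site (15 hours), Sierra crew→Ridge site (15 hours), Delta crew→East site (27 hours), Alpha crew→Harbor site (9 hours) — total 15+15+15+27+9 = 81 hours.
Column-greedy (each site in turn goes to its cheapest remaining crew) gives 113 hours, worse by 32.
Every other assignment is strictly worse.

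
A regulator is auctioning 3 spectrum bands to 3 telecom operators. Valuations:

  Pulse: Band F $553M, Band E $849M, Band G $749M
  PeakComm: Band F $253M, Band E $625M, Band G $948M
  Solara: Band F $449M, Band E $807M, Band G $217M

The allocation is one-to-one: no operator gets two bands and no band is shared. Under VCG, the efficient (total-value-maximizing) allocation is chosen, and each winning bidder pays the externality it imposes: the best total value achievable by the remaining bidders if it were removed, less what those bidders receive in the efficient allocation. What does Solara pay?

Solara pays $296M.

Efficient allocation: Pulse→Band F ($553M), PeakComm→Band G ($948M), Solara→Band E ($807M); total welfare W = $2308M.
Solara receives Band E at value $807M, so the others get W − 807 = $1501M.
Without Solara: best allocation of the remaining 2 bidders over all 3 bands is Pulse→Band E ($849M), PeakComm→Band G ($948M), total $1797M.
VCG payment = (others' best without Solara) − (others' welfare with Solara) = 1797 − 1501 = $296M.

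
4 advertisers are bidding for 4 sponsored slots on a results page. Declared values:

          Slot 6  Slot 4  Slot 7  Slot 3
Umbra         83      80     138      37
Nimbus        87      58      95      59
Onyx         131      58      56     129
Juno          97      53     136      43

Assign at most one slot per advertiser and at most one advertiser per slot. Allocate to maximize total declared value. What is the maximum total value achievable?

Optimal: Umbra→Slot 4 ($80), Nimbus→Slot 6 ($87), Onyx→Slot 3 ($129), Juno→Slot 7 ($136) — total 80+87+129+136 = $432.
Column-greedy (each slot in turn goes to its best remaining advertiser) gives $406, worse by 26.
Next-best assignment: Umbra→Slot 7, Nimbus→Slot 4, Onyx→Slot 3, Juno→Slot 6 = $422.

Maximum total: $432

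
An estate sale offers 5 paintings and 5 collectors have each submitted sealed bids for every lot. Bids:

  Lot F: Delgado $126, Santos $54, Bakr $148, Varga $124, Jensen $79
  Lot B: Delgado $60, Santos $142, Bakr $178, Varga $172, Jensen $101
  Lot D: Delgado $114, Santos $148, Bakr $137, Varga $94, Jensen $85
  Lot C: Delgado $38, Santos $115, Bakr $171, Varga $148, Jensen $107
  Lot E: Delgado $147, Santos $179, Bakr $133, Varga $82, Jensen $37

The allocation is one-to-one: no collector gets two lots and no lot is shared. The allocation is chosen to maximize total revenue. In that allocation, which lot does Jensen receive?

This is the linear assignment problem.
Optimal: Delgado→Lot F ($126), Santos→Lot E ($179), Bakr→Lot C ($171), Varga→Lot B ($172), Jensen→Lot D ($85) — total 126+179+171+172+85 = $733.
Row-greedy (each collector in turn takes its best remaining lot) gives $700, worse by 33.
Checked against all permutations: $733 is optimal.
Jensen's own top lot is Lot C ($107), but forcing Jensen→Lot C and reassigning the rest optimally gives only $722 — worse by 11.

Jensen receives Lot D.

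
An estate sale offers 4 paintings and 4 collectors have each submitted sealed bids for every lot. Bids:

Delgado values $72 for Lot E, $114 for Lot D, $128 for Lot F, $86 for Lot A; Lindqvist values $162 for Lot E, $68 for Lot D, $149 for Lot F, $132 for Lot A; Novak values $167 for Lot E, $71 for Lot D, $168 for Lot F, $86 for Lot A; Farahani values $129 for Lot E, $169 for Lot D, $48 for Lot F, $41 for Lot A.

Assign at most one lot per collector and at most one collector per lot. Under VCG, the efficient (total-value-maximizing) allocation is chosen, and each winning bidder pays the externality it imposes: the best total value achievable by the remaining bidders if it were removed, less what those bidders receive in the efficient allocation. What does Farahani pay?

Farahani pays $17.

Efficient allocation: Delgado→Lot F ($128), Lindqvist→Lot A ($132), Novak→Lot E ($167), Farahani→Lot D ($169); total welfare W = $596.
Farahani receives Lot D at value $169, so the others get W − 169 = $427.
Without Farahani: best allocation of the remaining 3 bidders over all 4 lots is Delgado→Lot D ($114), Lindqvist→Lot E ($162), Novak→Lot F ($168), total $444.
VCG payment = (others' best without Farahani) − (others' welfare with Farahani) = 444 − 427 = $17.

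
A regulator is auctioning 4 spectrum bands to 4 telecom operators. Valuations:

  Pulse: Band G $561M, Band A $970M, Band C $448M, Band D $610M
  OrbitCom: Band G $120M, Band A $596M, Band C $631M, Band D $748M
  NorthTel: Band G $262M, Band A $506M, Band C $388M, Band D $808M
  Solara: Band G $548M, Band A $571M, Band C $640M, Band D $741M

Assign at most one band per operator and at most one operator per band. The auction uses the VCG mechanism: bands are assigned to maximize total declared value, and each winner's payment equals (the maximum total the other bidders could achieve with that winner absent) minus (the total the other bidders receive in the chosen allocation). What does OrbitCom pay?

Efficient allocation: Pulse→Band A ($970M), OrbitCom→Band C ($631M), NorthTel→Band D ($808M), Solara→Band G ($548M); total welfare W = $2957M.
OrbitCom receives Band C at value $631M, so the others get W − 631 = $2326M.
Without OrbitCom: best allocation of the remaining 3 bidders over all 4 bands is Pulse→Band A ($970M), NorthTel→Band D ($808M), Solara→Band C ($640M), total $2418M.
VCG payment = (others' best without OrbitCom) − (others' welfare with OrbitCom) = 2418 − 2326 = $92M.

OrbitCom pays $92M.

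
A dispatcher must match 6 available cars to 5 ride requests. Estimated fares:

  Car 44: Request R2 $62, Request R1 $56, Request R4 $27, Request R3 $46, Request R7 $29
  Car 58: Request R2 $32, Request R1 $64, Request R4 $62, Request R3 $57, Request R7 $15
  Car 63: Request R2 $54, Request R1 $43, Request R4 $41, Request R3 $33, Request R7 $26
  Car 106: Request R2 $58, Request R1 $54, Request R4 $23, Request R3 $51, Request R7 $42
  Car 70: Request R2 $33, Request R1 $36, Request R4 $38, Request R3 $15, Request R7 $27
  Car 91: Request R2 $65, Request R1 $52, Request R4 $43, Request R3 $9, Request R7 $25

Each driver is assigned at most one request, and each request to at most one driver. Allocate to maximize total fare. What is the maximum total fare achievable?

Maximum total: $261

Optimal: Car 91→Request R2 ($65), Car 44→Request R1 ($56), Car 58→Request R4 ($62), Car 106→Request R3 ($51), Car 70→Request R7 ($27) — total 65+56+62+51+27 = $261.
Column-greedy (each request in turn goes to its best remaining driver) gives $250, worse by 11.
Checked against all permutations: $261 is optimal.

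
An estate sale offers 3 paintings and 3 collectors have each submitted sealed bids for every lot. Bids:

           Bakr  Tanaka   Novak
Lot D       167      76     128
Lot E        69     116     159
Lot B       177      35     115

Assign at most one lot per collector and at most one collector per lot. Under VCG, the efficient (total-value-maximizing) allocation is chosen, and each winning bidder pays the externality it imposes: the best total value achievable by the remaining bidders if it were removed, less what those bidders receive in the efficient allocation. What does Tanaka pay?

Efficient allocation: Bakr→Lot B ($177), Tanaka→Lot E ($116), Novak→Lot D ($128); total welfare W = $421.
Tanaka receives Lot E at value $116, so the others get W − 116 = $305.
Without Tanaka: best allocation of the remaining 2 bidders over all 3 lots is Bakr→Lot B ($177), Novak→Lot E ($159), total $336.
VCG payment = (others' best without Tanaka) − (others' welfare with Tanaka) = 336 − 305 = $31.

Tanaka pays $31.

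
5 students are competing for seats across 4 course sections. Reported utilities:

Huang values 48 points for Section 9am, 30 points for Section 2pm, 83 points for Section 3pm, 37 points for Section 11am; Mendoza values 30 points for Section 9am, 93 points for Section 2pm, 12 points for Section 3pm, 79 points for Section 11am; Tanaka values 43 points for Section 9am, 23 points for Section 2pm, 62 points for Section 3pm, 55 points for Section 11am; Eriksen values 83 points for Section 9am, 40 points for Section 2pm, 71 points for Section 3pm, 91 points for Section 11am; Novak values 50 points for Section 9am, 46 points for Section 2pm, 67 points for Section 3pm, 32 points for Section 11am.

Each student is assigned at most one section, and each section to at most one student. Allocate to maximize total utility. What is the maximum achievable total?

This is a one-to-one assignment (maximum-weight bipartite matching).
Optimal: Novak→Section 9am (50 points), Mendoza→Section 2pm (93 points), Huang→Section 3pm (83 points), Eriksen→Section 11am (91 points) — total 50+93+83+91 = 317 points.
Column-greedy (each section in turn goes to its best remaining student) gives 314 points, worse by 3.
Next-best assignment: Eriksen→Section 9am, Mendoza→Section 2pm, Huang→Section 3pm, Tanaka→Section 11am = 314 points.

Maximum total: 317 points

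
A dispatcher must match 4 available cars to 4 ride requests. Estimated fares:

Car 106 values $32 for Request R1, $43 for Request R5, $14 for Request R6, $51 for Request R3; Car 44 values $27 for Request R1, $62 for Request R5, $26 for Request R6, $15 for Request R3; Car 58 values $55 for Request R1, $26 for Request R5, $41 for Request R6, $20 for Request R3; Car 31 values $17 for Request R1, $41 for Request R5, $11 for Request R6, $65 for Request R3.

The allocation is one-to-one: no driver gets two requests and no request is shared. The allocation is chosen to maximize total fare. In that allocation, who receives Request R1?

This is the linear assignment problem.
Optimal: Car 106→Request R1 ($32), Car 44→Request R5 ($62), Car 58→Request R6 ($41), Car 31→Request R3 ($65) — total 32+62+41+65 = $200.
Row-greedy (each driver in turn takes its best remaining request) gives $179, worse by 21.
Next-best assignment: Car 106→Request R6, Car 44→Request R5, Car 58→Request R1, Car 31→Request R3 = $196.
Every other assignment is strictly worse.
Car 106's own top request is Request R3 ($51), but forcing Car 106→Request R3 and reassigning the rest optimally gives only $179 — worse by 21.

Car 106 receives Request R1.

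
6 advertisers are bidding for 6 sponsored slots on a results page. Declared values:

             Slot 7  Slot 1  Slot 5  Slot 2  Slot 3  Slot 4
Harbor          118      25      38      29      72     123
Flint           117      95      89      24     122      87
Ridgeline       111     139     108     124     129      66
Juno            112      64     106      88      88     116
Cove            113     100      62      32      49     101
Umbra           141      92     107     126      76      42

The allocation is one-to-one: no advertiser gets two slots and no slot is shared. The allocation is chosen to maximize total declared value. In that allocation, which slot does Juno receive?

Treat this as an assignment problem: match each advertiser to one slot.
Optimal: Harbor→Slot 4 ($123), Flint→Slot 3 ($122), Ridgeline→Slot 1 ($139), Juno→Slot 5 ($106), Cove→Slot 7 ($113), Umbra→Slot 2 ($126) — total 123+122+139+106+113+126 = $729.
Juno's own top slot is Slot 4 ($116), but forcing Juno→Slot 4 and reassigning the rest optimally gives only $690 — worse by 39.

Juno receives Slot 5.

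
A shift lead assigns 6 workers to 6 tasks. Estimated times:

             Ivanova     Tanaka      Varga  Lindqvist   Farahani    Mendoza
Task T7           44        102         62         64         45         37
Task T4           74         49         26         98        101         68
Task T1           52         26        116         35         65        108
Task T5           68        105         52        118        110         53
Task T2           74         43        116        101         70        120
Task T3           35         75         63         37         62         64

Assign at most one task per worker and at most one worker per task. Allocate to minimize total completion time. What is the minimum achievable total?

Optimal: Ivanova→Task T3 (35 min), Tanaka→Task T2 (43 min), Varga→Task T4 (26 min), Lindqvist→Task T1 (35 min), Farahani→Task T7 (45 min), Mendoza→Task T5 (53 min) — total 35+43+26+35+45+53 = 237 min.
Column-greedy (each task in turn goes to its cheapest remaining worker) gives 264 min, worse by 27.
Next-best assignment: Ivanova→Task T7, Tanaka→Task T1, Varga→Task T4, Lindqvist→Task T3, Farahani→Task T2, Mendoza→Task T5 = 256 min.

Min total: 237 min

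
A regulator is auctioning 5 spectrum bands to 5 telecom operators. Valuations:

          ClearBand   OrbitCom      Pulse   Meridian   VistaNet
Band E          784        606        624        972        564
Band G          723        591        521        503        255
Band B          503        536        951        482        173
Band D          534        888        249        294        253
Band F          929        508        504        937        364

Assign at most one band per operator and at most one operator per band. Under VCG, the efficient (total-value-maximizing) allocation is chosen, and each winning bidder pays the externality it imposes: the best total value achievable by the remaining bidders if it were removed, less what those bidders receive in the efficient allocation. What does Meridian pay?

Efficient allocation: ClearBand→Band G ($723M), OrbitCom→Band D ($888M), Pulse→Band B ($951M), Meridian→Band F ($937M), VistaNet→Band E ($564M); total welfare W = $4063M.
Meridian receives Band F at value $937M, so the others get W − 937 = $3126M.
Without Meridian: best allocation of the remaining 4 bidders over all 5 bands is ClearBand→Band F ($929M), OrbitCom→Band D ($888M), Pulse→Band B ($951M), VistaNet→Band E ($564M), total $3332M.
VCG payment = (others' best without Meridian) − (others' welfare with Meridian) = 3332 − 3126 = $206M.

Meridian pays $206M.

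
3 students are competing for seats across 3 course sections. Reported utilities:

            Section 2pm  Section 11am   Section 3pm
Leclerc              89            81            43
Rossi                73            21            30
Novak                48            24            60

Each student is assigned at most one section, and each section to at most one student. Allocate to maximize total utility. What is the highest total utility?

Optimal: Leclerc→Section 11am (81 points), Rossi→Section 2pm (73 points), Novak→Section 3pm (60 points) — total 81+73+60 = 214 points.
Row-greedy (each student in turn takes its best remaining section) gives 143 points, worse by 71.
No other one-to-one assignment exceeds 214 points.

Maximum total: 214 points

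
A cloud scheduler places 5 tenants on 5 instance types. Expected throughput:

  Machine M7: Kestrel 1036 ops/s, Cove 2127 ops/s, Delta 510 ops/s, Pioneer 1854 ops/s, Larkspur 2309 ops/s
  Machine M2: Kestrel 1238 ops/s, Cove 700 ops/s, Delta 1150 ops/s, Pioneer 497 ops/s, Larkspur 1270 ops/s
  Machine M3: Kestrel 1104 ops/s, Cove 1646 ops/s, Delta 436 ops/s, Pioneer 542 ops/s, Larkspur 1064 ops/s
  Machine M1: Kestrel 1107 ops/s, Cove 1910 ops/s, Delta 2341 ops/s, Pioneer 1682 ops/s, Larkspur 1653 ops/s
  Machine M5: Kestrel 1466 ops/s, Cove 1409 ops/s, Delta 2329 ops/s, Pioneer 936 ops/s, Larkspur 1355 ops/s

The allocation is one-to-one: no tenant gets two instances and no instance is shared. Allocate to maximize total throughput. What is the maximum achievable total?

Optimal: Kestrel→Machine M2 (1238 ops/s), Cove→Machine M3 (1646 ops/s), Delta→Machine M5 (2329 ops/s), Pioneer→Machine M1 (1682 ops/s), Larkspur→Machine M7 (2309 ops/s) — total 1238+1646+2329+1682+2309 = 9204 ops/s.
Row-greedy (each tenant in turn takes its best remaining instance) gives 7746 ops/s, worse by 1458.
No other one-to-one assignment exceeds 9204 ops/s.

Max total: 9204 ops/s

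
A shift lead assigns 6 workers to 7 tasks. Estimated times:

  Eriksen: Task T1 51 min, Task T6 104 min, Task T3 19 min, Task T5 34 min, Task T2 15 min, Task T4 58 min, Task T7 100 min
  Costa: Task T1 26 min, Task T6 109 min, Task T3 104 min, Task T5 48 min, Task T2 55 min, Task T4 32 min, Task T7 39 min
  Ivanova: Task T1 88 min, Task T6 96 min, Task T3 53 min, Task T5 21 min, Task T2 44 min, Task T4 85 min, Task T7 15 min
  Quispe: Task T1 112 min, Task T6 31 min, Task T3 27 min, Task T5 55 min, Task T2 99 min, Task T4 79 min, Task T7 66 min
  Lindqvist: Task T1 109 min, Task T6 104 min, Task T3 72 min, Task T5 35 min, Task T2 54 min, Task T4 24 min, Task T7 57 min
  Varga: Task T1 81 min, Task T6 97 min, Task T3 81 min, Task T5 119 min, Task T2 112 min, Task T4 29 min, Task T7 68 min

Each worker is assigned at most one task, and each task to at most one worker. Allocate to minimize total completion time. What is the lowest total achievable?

Optimal: Eriksen→Task T2 (15 min), Costa→Task T1 (26 min), Ivanova→Task T7 (15 min), Quispe→Task T3 (27 min), Lindqvist→Task T5 (35 min), Varga→Task T4 (29 min) — total 15+26+15+27+35+29 = 147 min.
Min-entry greedy (repeatedly take the single cheapest remaining cell) gives 204 min, worse by 57.
Next-best assignment: Eriksen→Task T2, Costa→Task T1, Ivanova→Task T7, Quispe→Task T6, Lindqvist→Task T5, Varga→Task T4 = 151 min.
Swapping Lindqvist↔Varga (Lindqvist→Task T4 24 min, Varga→Task T5 119 min) adds 79.

Min total: 147 min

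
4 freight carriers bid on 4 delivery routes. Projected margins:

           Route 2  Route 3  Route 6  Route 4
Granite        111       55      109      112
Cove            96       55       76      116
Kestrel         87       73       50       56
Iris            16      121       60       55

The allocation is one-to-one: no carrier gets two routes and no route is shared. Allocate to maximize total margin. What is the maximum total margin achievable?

Max total: $433k

Optimal: Granite→Route 6 ($109k), Cove→Route 4 ($116k), Kestrel→Route 2 ($87k), Iris→Route 3 ($121k) — total 109+116+87+121 = $433k.
Column-greedy (each route in turn goes to its best remaining carrier) gives $364k, worse by 69.
Next-best assignment: Granite→Route 2, Cove→Route 4, Kestrel→Route 6, Iris→Route 3 = $398k.
Swapping Granite↔Kestrel (Granite→Route 2 $111k, Kestrel→Route 6 $50k) loses 35.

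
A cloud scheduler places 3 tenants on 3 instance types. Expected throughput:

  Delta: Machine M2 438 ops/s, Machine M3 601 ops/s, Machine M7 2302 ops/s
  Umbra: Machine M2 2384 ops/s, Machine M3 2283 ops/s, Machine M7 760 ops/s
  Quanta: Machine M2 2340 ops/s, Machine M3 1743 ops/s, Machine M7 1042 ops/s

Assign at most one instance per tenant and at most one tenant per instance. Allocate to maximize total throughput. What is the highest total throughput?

Treat this as an assignment problem: match each tenant to one instance.
Optimal: Delta→Machine M7 (2302 ops/s), Umbra→Machine M3 (2283 ops/s), Quanta→Machine M2 (2340 ops/s) — total 2302+2283+2340 = 6925 ops/s.

Maximum total: 6925 ops/s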